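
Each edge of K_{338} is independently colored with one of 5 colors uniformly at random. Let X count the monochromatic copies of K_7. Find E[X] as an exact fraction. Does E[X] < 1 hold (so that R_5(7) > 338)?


E[X] = C(338, 7) · 5^{1 − 21} = 93935323022736 · 5^{−20} = 93935323022736/95367431640625.
As a reduced fraction: E[X] = 93935323022736/95367431640625 ≈ 0.984983.
Is E[X] < 1? YES.
Since E[X] < 1, there exists a 5-coloring of K_{338} with no monochromatic K_7; hence R_5(7) > 338.

E[X] = 93935323022736/95367431640625 ≈ 0.984983; E[X] < 1, so R_5(7) > 338.


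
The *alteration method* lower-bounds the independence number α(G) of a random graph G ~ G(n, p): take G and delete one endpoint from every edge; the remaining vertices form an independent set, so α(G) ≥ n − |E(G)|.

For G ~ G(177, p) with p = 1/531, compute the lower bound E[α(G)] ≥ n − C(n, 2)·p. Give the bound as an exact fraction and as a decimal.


E[|E(G)|] = C(177, 2)·p = 15576 · (1/531) = 88/3.
E[α(G)] ≥ n − E[|E(G)|] = 177 − 88/3 = 443/3.
Numerically: ≈ 147.66667.
(This is only a lower bound; the true E[α(G)] may be larger.)

E[α(G)] ≥ 443/3 ≈ 147.66667.


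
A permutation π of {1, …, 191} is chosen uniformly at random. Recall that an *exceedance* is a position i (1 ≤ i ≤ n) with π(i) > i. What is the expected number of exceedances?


Write X = Σ_{i=1}^{191} X_i, where X_i = 1_{π(i) > i}.
For each fixed i, π(i) is uniform over {1, …, 191} (marginal of a uniform permutation), so P[π(i) > i] = (n − i)/n. Summing: Σ_{i=1}^{191} (n − i)/n = (0 + 1 + … + 190)/191 = 191(191 − 1)/(2·191) = (191 − 1)/2.
Hence E[X] = Σ_{i=1}^{191} (191 − i)/191 = 95 ≈ 95.00000.

E[X] = 95 = 95.00000.


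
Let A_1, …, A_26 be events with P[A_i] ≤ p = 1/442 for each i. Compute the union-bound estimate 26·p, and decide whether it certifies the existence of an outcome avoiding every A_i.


Union bound: P[∪_{i=1}^{26} A_i] ≤ Σ_i P[A_i] ≤ 26·p = 26·(1/442) = 1/17.
Numerically: 1/17 ≈ 0.058824.
Is 1/17 < 1? YES.
Since P[∪ A_i] ≤ 1/17 < 1, the complement has P[∩ A_i^c] ≥ 1 − 1/17 = 16/17 > 0, so some outcome avoids every A_i.

26·p = 1/17 ≈ 0.058824; existence CERTIFIED by the union bound.


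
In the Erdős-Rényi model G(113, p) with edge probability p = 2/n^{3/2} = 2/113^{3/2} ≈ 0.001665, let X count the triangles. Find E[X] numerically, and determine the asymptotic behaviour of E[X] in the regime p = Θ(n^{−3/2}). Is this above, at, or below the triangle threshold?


Number of potential triangles: C(113, 3) = 234136.
Each occurs with probability p³ ≈ (0.001665)³ ≈ 4.6156938e-09.
By linearity: E[X] = C(113, 3)·p³ ≈ 234136 · 4.6156938e-09 ≈ 0.00108.
Since α = 3/2 > 1, p = c/n^{3/2} = o(1/n) is below the triangle threshold p ~ 1/n. Asymptotically E[X] ~ (c³/6)·n^{3(1−α)} = (2³/6)·n^{-1.5} → 0, so by Markov's inequality G has no triangles w.h.p.

E[X] ≈ 0.00108; in regime p = Θ(1/n^{3/2}) E[X] tends to 0 (below the triangle threshold p ~ 1/n).


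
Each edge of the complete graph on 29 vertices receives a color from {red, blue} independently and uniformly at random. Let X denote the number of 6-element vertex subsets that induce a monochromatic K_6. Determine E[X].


Let X = Σ_S X_S over the C(29, 6) = 475020 subsets S of size 6, where X_S = 1 if the K_6 on S is monochromatic.
For a fixed S, the K_6 on S has C(6, 2) = 15 edges. P[all 15 edges red] = (1/2)^15, and likewise for blue, so P[monochromatic] = 2·(1/2)^15 = 2^{1 − 15} = 1/16384.
By linearity: E[X] = C(29, 6) · 2^{1 − 15} = 475020 · 1/16384 = 118755/4096.
Numerically: E[X] ≈ 28.992920.

E[X] = C(29,6)·2^(1−C(6,2)) = 118755/4096 ≈ 28.992920.


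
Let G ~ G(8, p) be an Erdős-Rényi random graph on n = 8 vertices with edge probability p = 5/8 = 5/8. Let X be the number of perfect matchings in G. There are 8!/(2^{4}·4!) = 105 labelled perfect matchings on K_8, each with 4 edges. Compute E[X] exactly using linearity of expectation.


K_8 has 8!/(2^{4}·4!) = 105 labelled perfect matchings.
For each such perfect matching H, let X_H = 1 if all 4 edges of H are present in G. Then P[X_H = 1] = p^{4} = (5/8)^{4} = 625/4096.
By linearity of expectation: E[X] = Σ_H E[X_H] = 105 · p^{4} = 105 · 625/4096 = 65625/4096.
Numerically: E[X] ≈ 16.0217.

E[X] = 105 · (5/8)^{4} = 65625/4096 ≈ 16.0217.


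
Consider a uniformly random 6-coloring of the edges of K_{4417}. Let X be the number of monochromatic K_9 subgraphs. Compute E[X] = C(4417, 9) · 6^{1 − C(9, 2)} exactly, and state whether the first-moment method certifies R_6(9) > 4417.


E[X] = C(4417, 9) · 6^{1 − 36} = 1749208766098544225331185560 · 6^{−35} = 1749208766098544225331185560/1719070799748422591028658176.
As a reduced fraction: E[X] = 218651095762318028166398195/214883849968552823878582272 ≈ 1.0175315.
Is E[X] < 1? NO.
Since E[X] ≥ 1, the first-moment bound is inconclusive at n = 4417; it does NOT by itself certify R_6(9) > 4417.

E[X] = 218651095762318028166398195/214883849968552823878582272 ≈ 1.0175315; E[X] ≥ 1; first-moment method inconclusive here.


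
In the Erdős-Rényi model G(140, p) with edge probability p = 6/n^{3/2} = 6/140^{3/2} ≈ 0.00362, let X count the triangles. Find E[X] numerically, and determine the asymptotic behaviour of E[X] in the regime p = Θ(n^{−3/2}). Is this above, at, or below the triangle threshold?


Number of potential triangles: C(140, 3) = 447580.
Each occurs with probability p³ ≈ (0.00362)³ ≈ 4.75201e-08.
By linearity: E[X] = C(140, 3)·p³ ≈ 447580 · 4.75201e-08 ≈ 0.021.
Since α = 3/2 > 1, p = c/n^{3/2} = o(1/n) is below the triangle threshold p ~ 1/n. Asymptotically E[X] ~ (c³/6)·n^{3(1−α)} = (6³/6)·n^{-1.5} → 0, so by Markov's inequality G has no triangles w.h.p.

E[X] ≈ 0.021; in regime p = Θ(1/n^{3/2}) E[X] tends to 0 (below the triangle threshold p ~ 1/n).


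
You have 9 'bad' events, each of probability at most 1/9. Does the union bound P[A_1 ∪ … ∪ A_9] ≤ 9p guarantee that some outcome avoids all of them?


Union bound: P[∪_{i=1}^{9} A_i] ≤ Σ_i P[A_i] ≤ 9·p = 9·(1/9) = 1.
Numerically: 1 ≈ 1.0000.
Is 1 < 1? NO.
Since the bound 1 is ≥ 1, the union bound is uninformative here; it does NOT by itself certify existence.

9·p = 1 ≈ 1.0000; existence NOT certified by the union bound.


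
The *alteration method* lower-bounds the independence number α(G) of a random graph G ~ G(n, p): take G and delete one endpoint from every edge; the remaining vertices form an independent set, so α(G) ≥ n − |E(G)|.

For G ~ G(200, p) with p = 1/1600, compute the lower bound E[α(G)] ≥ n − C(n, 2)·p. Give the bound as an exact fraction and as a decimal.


E[|E(G)|] = C(200, 2)·p = 19900 · (1/1600) = 199/16.
E[α(G)] ≥ n − E[|E(G)|] = 200 − 199/16 = 3001/16.
Numerically: ≈ 187.562.
(This is only a lower bound; the true E[α(G)] may be larger.)

E[α(G)] ≥ 3001/16 ≈ 187.562.


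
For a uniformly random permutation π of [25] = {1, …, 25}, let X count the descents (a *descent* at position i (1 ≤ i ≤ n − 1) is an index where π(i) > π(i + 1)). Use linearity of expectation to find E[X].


Write X = Σ X_I over i = 1, …, 24, with X_I the indicator of one descent.
There are 24 indicators.
For each fixed i, the pair (π(i), π(i+1)) is a uniformly random ordered pair of distinct values from {1, …, 25}; by symmetry P[π(i) > π(i+1)] = 1/2.
By linearity: E[X] = 24 · (1/2) = (25 − 1) · (1/2) = 12 ≈ 12.000.

E[X] = 12 = 12.000.


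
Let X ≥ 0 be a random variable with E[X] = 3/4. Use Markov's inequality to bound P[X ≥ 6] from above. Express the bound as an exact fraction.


μ = E[X] = 3/4, a = 6.
Markov: P[X ≥ 6] ≤ μ/a = (3/4)/6 = 1/8.
Numerically: ≈ 0.125.
(Since a = 6 > μ = 0.750, the bound 1/8 is < 1 and informative.)

P[X ≥ 6] ≤ 1/8 ≈ 0.125.


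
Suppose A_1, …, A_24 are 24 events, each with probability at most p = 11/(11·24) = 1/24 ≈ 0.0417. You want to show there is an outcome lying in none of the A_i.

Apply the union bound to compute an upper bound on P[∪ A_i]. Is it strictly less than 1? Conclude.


Union bound: P[∪_{i=1}^{24} A_i] ≤ Σ_i P[A_i] ≤ 24·p = 24·(1/24) = 1.
Numerically: 1 ≈ 1.0000.
Is 1 < 1? NO.
Since the bound 1 is ≥ 1, the union bound is uninformative here; it does NOT by itself certify existence.

24·p = 1 ≈ 1.0000; existence NOT certified by the union bound.


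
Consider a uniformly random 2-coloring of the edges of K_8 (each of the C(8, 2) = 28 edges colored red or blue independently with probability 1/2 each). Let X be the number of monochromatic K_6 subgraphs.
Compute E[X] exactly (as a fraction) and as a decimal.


Let X = Σ_S X_S over the C(8, 6) = 28 subsets S of size 6, where X_S = 1 if the K_6 on S is monochromatic.
For a fixed S, the K_6 on S has C(6, 2) = 15 edges. P[all 15 edges red] = (1/2)^15, and likewise for blue, so P[monochromatic] = 2·(1/2)^15 = 2^{1 − 15} = 1/16384.
By linearity: E[X] = C(8, 6) · 2^{1 − 15} = 28 · 1/16384 = 7/4096.
Numerically: E[X] ≈ 0.001709.

E[X] = C(8,6)·2^(1−C(6,2)) = 7/4096 ≈ 0.001709.


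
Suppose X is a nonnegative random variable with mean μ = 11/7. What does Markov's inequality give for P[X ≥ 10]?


μ = E[X] = 11/7, a = 10.
Markov: P[X ≥ 10] ≤ μ/a = (11/7)/10 = 11/70.
Numerically: ≈ 0.15714.
(Since a = 10 > μ = 1.57143, the bound 11/70 is < 1 and informative.)

P[X ≥ 10] ≤ 11/70 ≈ 0.15714.


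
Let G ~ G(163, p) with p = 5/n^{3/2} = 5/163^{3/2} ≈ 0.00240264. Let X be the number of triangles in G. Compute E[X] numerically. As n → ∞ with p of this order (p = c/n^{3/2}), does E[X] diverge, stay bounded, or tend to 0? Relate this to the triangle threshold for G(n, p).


Number of potential triangles: C(163, 3) = 708561.
Each occurs with probability p³ ≈ (0.00240264)³ ≈ 1.38696593e-08.
By linearity: E[X] = C(163, 3)·p³ ≈ 708561 · 1.38696593e-08 ≈ 0.009827.
Since α = 3/2 > 1, p = c/n^{3/2} = o(1/n) is below the triangle threshold p ~ 1/n. Asymptotically E[X] ~ (c³/6)·n^{3(1−α)} = (5³/6)·n^{-1.5} → 0, so by Markov's inequality G has no triangles w.h.p.

E[X] ≈ 0.009827; in regime p = Θ(1/n^{3/2}) E[X] tends to 0 (below the triangle threshold p ~ 1/n).


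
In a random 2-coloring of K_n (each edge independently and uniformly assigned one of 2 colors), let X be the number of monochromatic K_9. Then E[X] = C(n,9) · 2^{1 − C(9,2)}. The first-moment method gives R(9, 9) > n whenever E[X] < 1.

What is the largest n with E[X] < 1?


We need C(n, 9) · 2^{1 − 36} < 1, i.e. C(n, 9) < 2^{36 − 1} = 34359738368.
Check values of n near the boundary:
  n = 60: C(60, 9) = 14783142660; 14783142660 < 34359738368? YES
  n = 61: C(61, 9) = 17341763505; 17341763505 < 34359738368? YES
  n = 62: C(62, 9) = 20286591270; 20286591270 < 34359738368? YES
  n = 63: C(63, 9) = 23667689815; 23667689815 < 34359738368? YES
  n = 64: C(64, 9) = 27540584512; 27540584512 < 34359738368? YES
  n = 65: C(65, 9) = 31966749880; 31966749880 < 34359738368? YES
  n = 66: C(66, 9) = 37014131440; 37014131440 < 34359738368? NO
The largest n with C(n, 9) < 34359738368 is n = 65 (where E[X] = 3995843735/4294967296 ≈ 0.9303549). Hence R(9, 9) > 65, i.e. R(9, 9) ≥ 66.

Largest n = 65; hence R(9, 9) > 65.


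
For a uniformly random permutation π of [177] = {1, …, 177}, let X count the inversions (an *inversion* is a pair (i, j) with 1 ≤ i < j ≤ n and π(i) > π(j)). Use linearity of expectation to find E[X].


Write X = Σ X_I over the C(177, 2) = 15576 pairs i < j, with X_I the indicator of one inversion.
There are 15576 indicators.
For each fixed pair i < j, the values π(i) and π(j) are two distinct elements of {1, …, 177} in uniformly random order; by symmetry P[π(i) > π(j)] = 1/2.
By linearity: E[X] = 15576 · (1/2) = C(177, 2) · (1/2) = 15576/2 = 7788 ≈ 7788.000000.

E[X] = 7788 = 7788.000000.


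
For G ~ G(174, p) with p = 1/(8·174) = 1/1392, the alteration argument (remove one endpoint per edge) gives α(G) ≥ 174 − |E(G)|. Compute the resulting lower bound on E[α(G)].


E[|E(G)|] = C(174, 2)·p = 15051 · (1/1392) = 173/16.
E[α(G)] ≥ n − E[|E(G)|] = 174 − 173/16 = 2611/16.
Numerically: ≈ 163.188.
(This is only a lower bound; the true E[α(G)] may be larger.)

E[α(G)] ≥ 2611/16 ≈ 163.188.


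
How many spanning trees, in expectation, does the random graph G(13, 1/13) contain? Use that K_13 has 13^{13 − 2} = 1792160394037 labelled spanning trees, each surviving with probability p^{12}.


K_13 has 13^{13 − 2} = 1792160394037 labelled spanning trees.
For each such spanning tree H, let X_H = 1 if all 12 edges of H are present in G. Then P[X_H = 1] = p^{12} = (1/13)^{12} = 1/23298085122481.
Summing the indicators: E[X] = Σ_H E[X_H] = 1792160394037 · p^{12} = 1792160394037 · 1/23298085122481 = 1/13.
Numerically: E[X] ≈ 0.0769.

E[X] = 1792160394037 · (1/13)^{12} = 1/13 ≈ 0.0769.


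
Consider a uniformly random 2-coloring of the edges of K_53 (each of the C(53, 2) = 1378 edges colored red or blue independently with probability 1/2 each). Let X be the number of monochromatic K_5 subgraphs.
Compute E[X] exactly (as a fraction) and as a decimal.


Let X = Σ_S X_S over the C(53, 5) = 2869685 subsets S of size 5, where X_S = 1 if the K_5 on S is monochromatic.
For a fixed S, the K_5 on S has C(5, 2) = 10 edges. P[all 10 edges red] = (1/2)^10, and likewise for blue, so P[monochromatic] = 2·(1/2)^10 = 2^{1 − 10} = 1/512.
By linearity of expectation: E[X] = C(53, 5) · 2^{1 − 10} = 2869685 · 1/512 = 2869685/512.
Numerically: E[X] ≈ 5604.8535.

E[X] = C(53,5)·2^(1−C(5,2)) = 2869685/512 ≈ 5604.8535.


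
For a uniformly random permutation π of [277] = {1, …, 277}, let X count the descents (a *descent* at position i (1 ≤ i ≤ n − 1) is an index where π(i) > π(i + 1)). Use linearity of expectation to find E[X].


Write X = Σ X_I over i = 1, …, 276, with X_I the indicator of one descent.
There are 276 indicators.
For each fixed i, the pair (π(i), π(i+1)) is a uniformly random ordered pair of distinct values from {1, …, 277}; by symmetry P[π(i) > π(i+1)] = 1/2.
By linearity: E[X] = 276 · (1/2) = (277 − 1) · (1/2) = 138 ≈ 138.000.

E[X] = 138 = 138.000.


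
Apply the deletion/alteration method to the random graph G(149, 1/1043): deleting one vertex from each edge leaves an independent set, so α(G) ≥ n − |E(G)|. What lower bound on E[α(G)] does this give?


E[|E(G)|] = C(149, 2)·p = 11026 · (1/1043) = 74/7.
E[α(G)] ≥ n − E[|E(G)|] = 149 − 74/7 = 969/7.
Numerically: ≈ 138.428571.
(This is only a lower bound; the true E[α(G)] may be larger.)

E[α(G)] ≥ 969/7 ≈ 138.428571.


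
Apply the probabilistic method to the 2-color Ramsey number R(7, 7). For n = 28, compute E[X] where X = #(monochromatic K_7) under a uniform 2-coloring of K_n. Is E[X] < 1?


E[X] = C(28, 7) · 2^{1 − 21} = 1184040 · 2^{−20} = 1184040/1048576.
As a reduced fraction: E[X] = 148005/131072 ≈ 1.12919.
Is E[X] < 1? NO.
Since E[X] ≥ 1, the first-moment bound is inconclusive at n = 28; it does NOT by itself certify R(7, 7) > 28.

E[X] = 148005/131072 ≈ 1.12919; E[X] ≥ 1; first-moment method inconclusive here.


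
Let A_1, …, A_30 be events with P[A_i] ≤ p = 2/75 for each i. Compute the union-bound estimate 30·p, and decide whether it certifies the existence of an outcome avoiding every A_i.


Union bound: P[∪_{i=1}^{30} A_i] ≤ Σ_i P[A_i] ≤ 30·p = 30·(2/75) = 4/5.
Numerically: 4/5 ≈ 0.8000.
Is 4/5 < 1? YES.
Since P[∪ A_i] ≤ 4/5 < 1, the complement has P[∩ A_i^c] ≥ 1 − 4/5 = 1/5 > 0, so some outcome avoids every A_i.

30·p = 4/5 ≈ 0.8000; existence CERTIFIED by the union bound.


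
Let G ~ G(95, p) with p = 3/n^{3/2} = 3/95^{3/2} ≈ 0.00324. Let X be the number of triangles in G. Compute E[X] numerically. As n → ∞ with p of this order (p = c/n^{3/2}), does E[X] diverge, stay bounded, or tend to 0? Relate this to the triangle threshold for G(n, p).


Number of potential triangles: C(95, 3) = 138415.
Each occurs with probability p³ ≈ (0.00324)³ ≈ 3.40101e-08.
By linearity: E[X] = C(95, 3)·p³ ≈ 138415 · 3.40101e-08 ≈ 0.005.
Since α = 3/2 > 1, p = c/n^{3/2} = o(1/n) is below the triangle threshold p ~ 1/n. Asymptotically E[X] ~ (c³/6)·n^{3(1−α)} = (3³/6)·n^{-1.5} → 0, so by Markov's inequality G has no triangles w.h.p.

E[X] ≈ 0.005; in regime p = Θ(1/n^{3/2}) E[X] tends to 0 (below the triangle threshold p ~ 1/n).


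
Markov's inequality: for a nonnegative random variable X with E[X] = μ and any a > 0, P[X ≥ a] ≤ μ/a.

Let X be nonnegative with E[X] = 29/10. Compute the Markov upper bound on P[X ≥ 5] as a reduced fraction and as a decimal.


μ = E[X] = 29/10, a = 5.
Markov: P[X ≥ 5] ≤ μ/a = (29/10)/5 = 29/50.
Numerically: ≈ 0.580.
(Since a = 5 > μ = 2.900, the bound 29/50 is < 1 and informative.)

P[X ≥ 5] ≤ 29/50 ≈ 0.580.


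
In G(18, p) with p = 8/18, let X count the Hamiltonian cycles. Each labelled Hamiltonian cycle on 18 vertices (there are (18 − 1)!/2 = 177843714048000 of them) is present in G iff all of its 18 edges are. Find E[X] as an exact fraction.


K_18 has (18 − 1)!/2 = 177843714048000 labelled Hamiltonian cycles.
For each such Hamiltonian cycle H, let X_H = 1 if all 18 edges of H are present in G. Then P[X_H = 1] = p^{18} = (4/9)^{18} = 68719476736/150094635296999121.
Summing the indicators: E[X] = Σ_H E[X_H] = 177843714048000 · p^{18} = 177843714048000 · 68719476736/150094635296999121 = 16764508875398316032000/205891132094649.
Numerically: E[X] ≈ 8.1424e+07.

E[X] = 177843714048000 · (4/9)^{18} = 16764508875398316032000/205891132094649 ≈ 8.1424e+07.


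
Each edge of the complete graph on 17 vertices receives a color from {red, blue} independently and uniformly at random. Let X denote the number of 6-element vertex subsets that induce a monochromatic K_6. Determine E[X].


Let X = Σ_S X_S over the C(17, 6) = 12376 subsets S of size 6, where X_S = 1 if the K_6 on S is monochromatic.
For a fixed S, the K_6 on S has C(6, 2) = 15 edges. P[all 15 edges red] = (1/2)^15, and likewise for blue, so P[monochromatic] = 2·(1/2)^15 = 2^{1 − 15} = 1/16384.
By linearity of expectation: E[X] = C(17, 6) · 2^{1 − 15} = 12376 · 1/16384 = 1547/2048.
Numerically: E[X] ≈ 0.75537.

E[X] = C(17,6)·2^(1−C(6,2)) = 1547/2048 ≈ 0.75537.


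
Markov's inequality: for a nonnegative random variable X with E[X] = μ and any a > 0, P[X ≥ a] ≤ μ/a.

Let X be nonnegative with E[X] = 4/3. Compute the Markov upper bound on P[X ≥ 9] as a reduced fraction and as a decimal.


μ = E[X] = 4/3, a = 9.
Markov: P[X ≥ 9] ≤ μ/a = (4/3)/9 = 4/27.
Numerically: ≈ 0.148148.
(Since a = 9 > μ = 1.333333, the bound 4/27 is < 1 and informative.)

P[X ≥ 9] ≤ 4/27 ≈ 0.148148.


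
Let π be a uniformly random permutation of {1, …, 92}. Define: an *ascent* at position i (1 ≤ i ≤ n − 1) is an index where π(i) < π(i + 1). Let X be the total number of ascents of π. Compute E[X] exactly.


Write X = Σ X_I over i = 1, …, 91, with X_I the indicator of one ascent.
There are 91 indicators.
For each fixed i, the pair (π(i), π(i+1)) is a uniformly random ordered pair of distinct values from {1, …, 92}; by symmetry P[π(i) < π(i+1)] = 1/2.
By linearity: E[X] = 91 · (1/2) = (92 − 1) · (1/2) = 91/2 ≈ 45.5000.

E[X] = 91/2 = 45.5000.


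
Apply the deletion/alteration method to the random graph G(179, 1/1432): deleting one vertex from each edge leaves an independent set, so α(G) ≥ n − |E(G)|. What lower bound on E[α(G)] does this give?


E[|E(G)|] = C(179, 2)·p = 15931 · (1/1432) = 89/8.
E[α(G)] ≥ n − E[|E(G)|] = 179 − 89/8 = 1343/8.
Numerically: ≈ 167.875000.
(This is only a lower bound; the true E[α(G)] may be larger.)

E[α(G)] ≥ 1343/8 ≈ 167.875000.


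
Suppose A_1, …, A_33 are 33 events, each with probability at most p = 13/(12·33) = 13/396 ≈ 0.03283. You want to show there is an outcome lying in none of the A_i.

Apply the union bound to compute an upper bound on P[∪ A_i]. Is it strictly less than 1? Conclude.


Union bound: P[∪_{i=1}^{33} A_i] ≤ Σ_i P[A_i] ≤ 33·p = 33·(13/396) = 13/12.
Numerically: 13/12 ≈ 1.08333.
Is 13/12 < 1? NO.
Since the bound 13/12 is ≥ 1, the union bound is uninformative here; it does NOT by itself certify existence.

33·p = 13/12 ≈ 1.08333; existence NOT certified by the union bound.


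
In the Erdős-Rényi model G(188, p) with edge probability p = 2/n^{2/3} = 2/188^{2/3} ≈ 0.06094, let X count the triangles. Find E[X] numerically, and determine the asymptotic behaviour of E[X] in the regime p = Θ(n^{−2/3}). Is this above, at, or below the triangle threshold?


Number of potential triangles: C(188, 3) = 1089836.
Each occurs with probability p³ ≈ (0.06094)³ ≈ 2.263468e-04.
By linearity: E[X] = C(188, 3)·p³ ≈ 1089836 · 2.263468e-04 ≈ 246.6809.
Since α = 2/3 < 1, p = c/n^{2/3} ≫ 1/n is above the triangle threshold p ~ 1/n. Asymptotically E[X] ~ (c³/6)·n^{3(1−α)} = (2³/6)·n^{1} → ∞; triangles are abundant w.h.p.

E[X] ≈ 246.6809; in regime p = Θ(1/n^{2/3}) E[X] diverges (above the triangle threshold p ~ 1/n).


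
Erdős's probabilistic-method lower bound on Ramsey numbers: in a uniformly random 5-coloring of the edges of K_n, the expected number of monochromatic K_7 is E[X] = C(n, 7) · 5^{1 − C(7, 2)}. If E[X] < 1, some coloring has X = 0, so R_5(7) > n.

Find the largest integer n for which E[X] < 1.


We need C(n, 7) · 5^{1 − 21} < 1, i.e. C(n, 7) < 5^{21 − 1} = 95367431640625.
Check values of n near the boundary:
  n = 335: C(335, 7) = 88202498238195; 88202498238195 < 95367431640625? YES
  n = 336: C(336, 7) = 90079147136880; 90079147136880 < 95367431640625? YES
  n = 337: C(337, 7) = 91989916924632; 91989916924632 < 95367431640625? YES
  n = 338: C(338, 7) = 93935323022736; 93935323022736 < 95367431640625? YES
  n = 339: C(339, 7) = 95915887062372; 95915887062372 < 95367431640625? NO
The largest n with C(n, 7) < 95367431640625 is n = 338 (where E[X] = 93935323022736/95367431640625 ≈ 0.9849833). Hence R_5(7) > 338, i.e. R_5(7) ≥ 339.

Largest n = 338; hence R_5(7) > 338.


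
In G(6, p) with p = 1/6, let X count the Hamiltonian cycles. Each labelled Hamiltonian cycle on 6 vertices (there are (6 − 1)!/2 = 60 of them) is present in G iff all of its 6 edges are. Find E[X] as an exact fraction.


K_6 has (6 − 1)!/2 = 60 labelled Hamiltonian cycles.
For each such Hamiltonian cycle H, let X_H = 1 if all 6 edges of H are present in G. Then P[X_H = 1] = p^{6} = (1/6)^{6} = 1/46656.
By linearity: E[X] = Σ_H E[X_H] = 60 · p^{6} = 60 · 1/46656 = 5/3888.
Numerically: E[X] ≈ 0.00129.

E[X] = 60 · (1/6)^{6} = 5/3888 ≈ 0.00129.


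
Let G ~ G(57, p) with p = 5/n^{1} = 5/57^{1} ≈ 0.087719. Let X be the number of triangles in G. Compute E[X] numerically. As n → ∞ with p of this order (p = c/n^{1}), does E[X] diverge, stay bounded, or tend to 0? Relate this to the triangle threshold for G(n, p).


Number of potential triangles: C(57, 3) = 29260.
Each occurs with probability p³ ≈ (0.087719)³ ≈ 6.7497152e-04.
By linearity: E[X] = C(57, 3)·p³ ≈ 29260 · 6.7497152e-04 ≈ 19.74967.
Here α = 1, so p = 5/n is exactly at the triangle threshold p ~ 1/n. Asymptotically E[X] → c³/6 = 5³/6 = 125/6 ≈ 20.83333, a bounded constant. In this regime the triangle count is asymptotically Poisson(c³/6).

E[X] ≈ 19.74967; in regime p = Θ(1/n^{1}) E[X] stays bounded (at the triangle threshold p ~ 1/n).


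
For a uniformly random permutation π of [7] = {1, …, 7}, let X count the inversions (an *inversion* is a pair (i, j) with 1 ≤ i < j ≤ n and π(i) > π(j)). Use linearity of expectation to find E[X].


Write X = Σ X_I over the C(7, 2) = 21 pairs i < j, with X_I the indicator of one inversion.
There are 21 indicators.
For each fixed pair i < j, the values π(i) and π(j) are two distinct elements of {1, …, 7} in uniformly random order; by symmetry P[π(i) > π(j)] = 1/2.
By linearity: E[X] = 21 · (1/2) = C(7, 2) · (1/2) = 21/2 = 21/2 ≈ 10.500.

E[X] = 21/2 = 10.500.


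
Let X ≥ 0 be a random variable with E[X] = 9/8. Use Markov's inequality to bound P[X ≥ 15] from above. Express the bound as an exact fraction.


μ = E[X] = 9/8, a = 15.
Markov: P[X ≥ 15] ≤ μ/a = (9/8)/15 = 3/40.
Numerically: ≈ 0.075.
(Since a = 15 > μ = 1.125, the bound 3/40 is < 1 and informative.)

P[X ≥ 15] ≤ 3/40 ≈ 0.075.


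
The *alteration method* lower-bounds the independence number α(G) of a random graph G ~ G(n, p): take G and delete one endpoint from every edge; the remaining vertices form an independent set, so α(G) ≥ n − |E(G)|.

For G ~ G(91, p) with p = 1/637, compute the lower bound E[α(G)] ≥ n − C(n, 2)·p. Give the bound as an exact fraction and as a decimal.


E[|E(G)|] = C(91, 2)·p = 4095 · (1/637) = 45/7.
E[α(G)] ≥ n − E[|E(G)|] = 91 − 45/7 = 592/7.
Numerically: ≈ 84.57143.
(This is only a lower bound; the true E[α(G)] may be larger.)

E[α(G)] ≥ 592/7 ≈ 84.57143.


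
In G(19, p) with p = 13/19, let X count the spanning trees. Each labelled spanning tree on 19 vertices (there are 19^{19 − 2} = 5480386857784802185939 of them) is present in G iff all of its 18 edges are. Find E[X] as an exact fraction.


K_19 has 19^{19 − 2} = 5480386857784802185939 labelled spanning trees.
For each such spanning tree H, let X_H = 1 if all 18 edges of H are present in G. Then P[X_H = 1] = p^{18} = (13/19)^{18} = 112455406951957393129/104127350297911241532841.
Summing the indicators: E[X] = Σ_H E[X_H] = 5480386857784802185939 · p^{18} = 5480386857784802185939 · 112455406951957393129/104127350297911241532841 = 112455406951957393129/19.
Numerically: E[X] ≈ 5.9187e+18.

E[X] = 5480386857784802185939 · (13/19)^{18} = 112455406951957393129/19 ≈ 5.9187e+18.


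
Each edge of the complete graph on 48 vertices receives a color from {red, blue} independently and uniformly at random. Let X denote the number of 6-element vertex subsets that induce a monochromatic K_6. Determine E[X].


Let X = Σ_S X_S over the C(48, 6) = 12271512 subsets S of size 6, where X_S = 1 if the K_6 on S is monochromatic.
For a fixed S, the K_6 on S has C(6, 2) = 15 edges. P[all 15 edges red] = (1/2)^15, and likewise for blue, so P[monochromatic] = 2·(1/2)^15 = 2^{1 − 15} = 1/16384.
Summing: E[X] = C(48, 6) · 2^{1 − 15} = 12271512 · 1/16384 = 1533939/2048.
Numerically: E[X] ≈ 748.994.

E[X] = C(48,6)·2^(1−C(6,2)) = 1533939/2048 ≈ 748.994.


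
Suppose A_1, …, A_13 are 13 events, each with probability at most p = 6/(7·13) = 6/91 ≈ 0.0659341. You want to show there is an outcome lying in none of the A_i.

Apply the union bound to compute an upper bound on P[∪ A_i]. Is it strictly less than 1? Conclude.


Union bound: P[∪_{i=1}^{13} A_i] ≤ Σ_i P[A_i] ≤ 13·p = 13·(6/91) = 6/7.
Numerically: 6/7 ≈ 0.8571429.
Is 6/7 < 1? YES.
Since P[∪ A_i] ≤ 6/7 < 1, the complement has P[∩ A_i^c] ≥ 1 − 6/7 = 1/7 > 0, so some outcome avoids every A_i.

13·p = 6/7 ≈ 0.8571429; existence CERTIFIED by the union bound.


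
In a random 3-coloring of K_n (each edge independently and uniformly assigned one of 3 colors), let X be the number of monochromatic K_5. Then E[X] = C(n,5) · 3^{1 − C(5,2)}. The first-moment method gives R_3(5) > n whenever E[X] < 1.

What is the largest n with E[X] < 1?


We need C(n, 5) · 3^{1 − 10} < 1, i.e. C(n, 5) < 3^{10 − 1} = 19683.
Check values of n near the boundary:
  n = 18: C(18, 5) = 8568; 8568 < 19683? YES
  n = 19: C(19, 5) = 11628; 11628 < 19683? YES
  n = 20: C(20, 5) = 15504; 15504 < 19683? YES
  n = 21: C(21, 5) = 20349; 20349 < 19683? NO
The largest n with C(n, 5) < 19683 is n = 20 (where E[X] = 5168/6561 ≈ 0.787685). Hence R_3(5) > 20, i.e. R_3(5) ≥ 21.

Largest n = 20; hence R_3(5) > 20.


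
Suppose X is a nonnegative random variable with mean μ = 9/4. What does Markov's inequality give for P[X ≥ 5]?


μ = E[X] = 9/4, a = 5.
Markov: P[X ≥ 5] ≤ μ/a = (9/4)/5 = 9/20.
Numerically: ≈ 0.4500.
(Since a = 5 > μ = 2.2500, the bound 9/20 is < 1 and informative.)

P[X ≥ 5] ≤ 9/20 ≈ 0.4500.


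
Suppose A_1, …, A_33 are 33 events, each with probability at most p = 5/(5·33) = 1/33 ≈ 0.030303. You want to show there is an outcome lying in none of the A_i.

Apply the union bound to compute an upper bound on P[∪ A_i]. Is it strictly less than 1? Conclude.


Union bound: P[∪_{i=1}^{33} A_i] ≤ Σ_i P[A_i] ≤ 33·p = 33·(1/33) = 1.
Numerically: 1 ≈ 1.000000.
Is 1 < 1? NO.
Since the bound 1 is ≥ 1, the union bound is uninformative here; it does NOT by itself certify existence.

33·p = 1 ≈ 1.000000; existence NOT certified by the union bound.


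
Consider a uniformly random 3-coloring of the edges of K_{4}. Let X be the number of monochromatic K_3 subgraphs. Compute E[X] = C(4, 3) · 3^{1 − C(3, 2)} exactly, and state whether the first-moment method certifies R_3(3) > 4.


E[X] = C(4, 3) · 3^{1 − 3} = 4 · 3^{−2} = 4/9.
As a reduced fraction: E[X] = 4/9 ≈ 0.4444.
Is E[X] < 1? YES.
Since E[X] < 1, there exists a 3-coloring of K_{4} with no monochromatic K_3; hence R_3(3) > 4.

E[X] = 4/9 ≈ 0.4444; E[X] < 1, so R_3(3) > 4.


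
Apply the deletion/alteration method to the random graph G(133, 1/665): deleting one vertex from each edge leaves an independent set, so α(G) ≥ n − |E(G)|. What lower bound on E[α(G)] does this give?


E[|E(G)|] = C(133, 2)·p = 8778 · (1/665) = 66/5.
E[α(G)] ≥ n − E[|E(G)|] = 133 − 66/5 = 599/5.
Numerically: ≈ 119.800000.
(This is only a lower bound; the true E[α(G)] may be larger.)

E[α(G)] ≥ 599/5 ≈ 119.800000.


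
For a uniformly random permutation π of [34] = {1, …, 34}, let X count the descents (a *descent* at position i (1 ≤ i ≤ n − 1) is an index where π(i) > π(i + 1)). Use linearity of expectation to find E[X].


Write X = Σ X_I over i = 1, …, 33, with X_I the indicator of one descent.
There are 33 indicators.
For each fixed i, the pair (π(i), π(i+1)) is a uniformly random ordered pair of distinct values from {1, …, 34}; by symmetry P[π(i) > π(i+1)] = 1/2.
By linearity: E[X] = 33 · (1/2) = (34 − 1) · (1/2) = 33/2 ≈ 16.50000.

E[X] = 33/2 = 16.50000.


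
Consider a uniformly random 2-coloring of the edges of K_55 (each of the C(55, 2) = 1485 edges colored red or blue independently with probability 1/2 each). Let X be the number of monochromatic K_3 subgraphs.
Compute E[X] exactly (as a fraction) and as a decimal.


Let X = Σ_S X_S over the C(55, 3) = 26235 subsets S of size 3, where X_S = 1 if the K_3 on S is monochromatic.
For a fixed S, the K_3 on S has C(3, 2) = 3 edges. P[all 3 edges red] = (1/2)^3, and likewise for blue, so P[monochromatic] = 2·(1/2)^3 = 2^{1 − 3} = 1/4.
By linearity of expectation: E[X] = C(55, 3) · 2^{1 − 3} = 26235 · 1/4 = 26235/4.
Numerically: E[X] ≈ 6558.750000.

E[X] = C(55,3)·2^(1−C(3,2)) = 26235/4 ≈ 6558.750000.


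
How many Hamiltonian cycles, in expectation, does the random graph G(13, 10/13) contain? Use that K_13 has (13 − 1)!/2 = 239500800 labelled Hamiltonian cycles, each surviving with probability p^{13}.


K_13 has (13 − 1)!/2 = 239500800 labelled Hamiltonian cycles.
For each such Hamiltonian cycle H, let X_H = 1 if all 13 edges of H are present in G. Then P[X_H = 1] = p^{13} = (10/13)^{13} = 10000000000000/302875106592253.
Summing the indicators: E[X] = Σ_H E[X_H] = 239500800 · p^{13} = 239500800 · 10000000000000/302875106592253 = 2395008000000000000000/302875106592253.
Numerically: E[X] ≈ 7.9076e+06.

E[X] = 239500800 · (10/13)^{13} = 2395008000000000000000/302875106592253 ≈ 7.9076e+06.


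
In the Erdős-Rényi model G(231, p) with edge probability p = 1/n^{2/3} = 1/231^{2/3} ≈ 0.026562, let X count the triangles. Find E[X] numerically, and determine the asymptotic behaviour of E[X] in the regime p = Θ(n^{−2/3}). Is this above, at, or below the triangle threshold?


Number of potential triangles: C(231, 3) = 2027795.
Each occurs with probability p³ ≈ (0.026562)³ ≈ 1.8740278e-05.
By linearity: E[X] = C(231, 3)·p³ ≈ 2027795 · 1.8740278e-05 ≈ 38.00144.
Since α = 2/3 < 1, p = c/n^{2/3} ≫ 1/n is above the triangle threshold p ~ 1/n. Asymptotically E[X] ~ (c³/6)·n^{3(1−α)} = (1³/6)·n^{1} → ∞; triangles are abundant w.h.p.

E[X] ≈ 38.00144; in regime p = Θ(1/n^{2/3}) E[X] diverges (above the triangle threshold p ~ 1/n).


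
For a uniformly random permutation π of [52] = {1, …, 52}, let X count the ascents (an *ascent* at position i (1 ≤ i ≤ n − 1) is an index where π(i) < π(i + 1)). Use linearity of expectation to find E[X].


Write X = Σ X_I over i = 1, …, 51, with X_I the indicator of one ascent.
There are 51 indicators.
For each fixed i, the pair (π(i), π(i+1)) is a uniformly random ordered pair of distinct values from {1, …, 52}; by symmetry P[π(i) < π(i+1)] = 1/2.
By linearity: E[X] = 51 · (1/2) = (52 − 1) · (1/2) = 51/2 ≈ 25.500000.

E[X] = 51/2 = 25.500000.


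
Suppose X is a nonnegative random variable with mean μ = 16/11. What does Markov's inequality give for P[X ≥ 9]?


μ = E[X] = 16/11, a = 9.
Markov: P[X ≥ 9] ≤ μ/a = (16/11)/9 = 16/99.
Numerically: ≈ 0.16162.
(Since a = 9 > μ = 1.45455, the bound 16/99 is < 1 and informative.)

P[X ≥ 9] ≤ 16/99 ≈ 0.16162.


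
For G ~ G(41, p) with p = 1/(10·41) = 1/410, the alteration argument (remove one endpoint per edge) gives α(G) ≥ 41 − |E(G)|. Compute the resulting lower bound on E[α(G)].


E[|E(G)|] = C(41, 2)·p = 820 · (1/410) = 2.
E[α(G)] ≥ n − E[|E(G)|] = 41 − 2 = 39.
Numerically: ≈ 39.000000.
(This is only a lower bound; the true E[α(G)] may be larger.)

E[α(G)] ≥ 39 ≈ 39.000000.


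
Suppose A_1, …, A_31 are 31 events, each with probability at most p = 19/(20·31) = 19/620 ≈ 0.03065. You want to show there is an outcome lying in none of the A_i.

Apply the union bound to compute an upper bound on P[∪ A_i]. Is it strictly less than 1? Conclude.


Union bound: P[∪_{i=1}^{31} A_i] ≤ Σ_i P[A_i] ≤ 31·p = 31·(19/620) = 19/20.
Numerically: 19/20 ≈ 0.95000.
Is 19/20 < 1? YES.
Since P[∪ A_i] ≤ 19/20 < 1, the complement has P[∩ A_i^c] ≥ 1 − 19/20 = 1/20 > 0, so some outcome avoids every A_i.

31·p = 19/20 ≈ 0.95000; existence CERTIFIED by the union bound.


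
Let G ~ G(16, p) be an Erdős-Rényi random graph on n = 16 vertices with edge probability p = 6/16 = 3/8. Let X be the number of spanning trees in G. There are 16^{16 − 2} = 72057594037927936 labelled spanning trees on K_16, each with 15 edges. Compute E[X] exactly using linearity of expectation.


K_16 has 16^{16 − 2} = 72057594037927936 labelled spanning trees.
For each such spanning tree H, let X_H = 1 if all 15 edges of H are present in G. Then P[X_H = 1] = p^{15} = (3/8)^{15} = 14348907/35184372088832.
Summing the indicators: E[X] = Σ_H E[X_H] = 72057594037927936 · p^{15} = 72057594037927936 · 14348907/35184372088832 = 29386561536.
Numerically: E[X] ≈ 2.94e+10.

E[X] = 72057594037927936 · (3/8)^{15} = 29386561536 ≈ 2.94e+10.


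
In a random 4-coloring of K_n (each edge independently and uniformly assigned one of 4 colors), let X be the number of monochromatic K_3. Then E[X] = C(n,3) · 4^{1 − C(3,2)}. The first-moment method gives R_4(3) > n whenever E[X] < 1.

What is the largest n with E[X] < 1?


We need C(n, 3) · 4^{1 − 3} < 1, i.e. C(n, 3) < 4^{3 − 1} = 16.
Check values of n near the boundary:
  n = 3: C(3, 3) = 1; 1 < 16? YES
  n = 4: C(4, 3) = 4; 4 < 16? YES
  n = 5: C(5, 3) = 10; 10 < 16? YES
  n = 6: C(6, 3) = 20; 20 < 16? NO
  n = 7: C(7, 3) = 35; 35 < 16? NO
The largest n with C(n, 3) < 16 is n = 5 (where E[X] = 5/8 ≈ 0.625000). Hence R_4(3) > 5, i.e. R_4(3) ≥ 6.

Largest n = 5; hence R_4(3) > 5.


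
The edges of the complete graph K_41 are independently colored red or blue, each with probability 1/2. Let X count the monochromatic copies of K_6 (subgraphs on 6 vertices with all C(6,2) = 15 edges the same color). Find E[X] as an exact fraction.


Let X = Σ_S X_S over the C(41, 6) = 4496388 subsets S of size 6, where X_S = 1 if the K_6 on S is monochromatic.
For a fixed S, the K_6 on S has C(6, 2) = 15 edges. P[all 15 edges red] = (1/2)^15, and likewise for blue, so P[monochromatic] = 2·(1/2)^15 = 2^{1 − 15} = 1/16384.
By linearity: E[X] = C(41, 6) · 2^{1 − 15} = 4496388 · 1/16384 = 1124097/4096.
Numerically: E[X] ≈ 274.438.

E[X] = C(41,6)·2^(1−C(6,2)) = 1124097/4096 ≈ 274.438.


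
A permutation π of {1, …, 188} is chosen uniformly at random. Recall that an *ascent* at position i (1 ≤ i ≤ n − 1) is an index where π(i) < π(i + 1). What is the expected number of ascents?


Write X = Σ X_I over i = 1, …, 187, with X_I the indicator of one ascent.
There are 187 indicators.
For each fixed i, the pair (π(i), π(i+1)) is a uniformly random ordered pair of distinct values from {1, …, 188}; by symmetry P[π(i) < π(i+1)] = 1/2.
By linearity: E[X] = 187 · (1/2) = (188 − 1) · (1/2) = 187/2 ≈ 93.50000.

E[X] = 187/2 = 93.50000.


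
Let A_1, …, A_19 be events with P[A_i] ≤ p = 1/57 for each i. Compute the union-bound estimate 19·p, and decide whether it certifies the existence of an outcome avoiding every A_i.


Union bound: P[∪_{i=1}^{19} A_i] ≤ Σ_i P[A_i] ≤ 19·p = 19·(1/57) = 1/3.
Numerically: 1/3 ≈ 0.333333.
Is 1/3 < 1? YES.
Since P[∪ A_i] ≤ 1/3 < 1, the complement has P[∩ A_i^c] ≥ 1 − 1/3 = 2/3 > 0, so some outcome avoids every A_i.

19·p = 1/3 ≈ 0.333333; existence CERTIFIED by the union bound.


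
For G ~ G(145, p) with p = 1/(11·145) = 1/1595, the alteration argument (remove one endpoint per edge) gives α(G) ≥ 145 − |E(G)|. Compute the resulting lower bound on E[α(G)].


E[|E(G)|] = C(145, 2)·p = 10440 · (1/1595) = 72/11.
E[α(G)] ≥ n − E[|E(G)|] = 145 − 72/11 = 1523/11.
Numerically: ≈ 138.4545.
(This is only a lower bound; the true E[α(G)] may be larger.)

E[α(G)] ≥ 1523/11 ≈ 138.4545.


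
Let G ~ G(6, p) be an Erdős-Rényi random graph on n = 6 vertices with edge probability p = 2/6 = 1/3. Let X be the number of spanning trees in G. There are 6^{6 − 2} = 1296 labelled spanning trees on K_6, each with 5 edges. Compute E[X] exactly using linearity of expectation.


K_6 has 6^{6 − 2} = 1296 labelled spanning trees.
For each such spanning tree H, let X_H = 1 if all 5 edges of H are present in G. Then P[X_H = 1] = p^{5} = (1/3)^{5} = 1/243.
By linearity of expectation: E[X] = Σ_H E[X_H] = 1296 · p^{5} = 1296 · 1/243 = 16/3.
Numerically: E[X] ≈ 5.33.

E[X] = 1296 · (1/3)^{5} = 16/3 ≈ 5.33.


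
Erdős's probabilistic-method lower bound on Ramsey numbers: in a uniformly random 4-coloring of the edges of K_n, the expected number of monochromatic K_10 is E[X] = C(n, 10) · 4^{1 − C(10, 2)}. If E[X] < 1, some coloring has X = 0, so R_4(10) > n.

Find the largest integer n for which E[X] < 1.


We need C(n, 10) · 4^{1 − 45} < 1, i.e. C(n, 10) < 4^{45 − 1} = 309485009821345068724781056.
Check values of n near the boundary:
  n = 2019: C(2019, 10) = 303322949179835278009229628; 303322949179835278009229628 < 309485009821345068724781056? YES
  n = 2020: C(2020, 10) = 304832018578739931133653656; 304832018578739931133653656 < 309485009821345068724781056? YES
  n = 2021: C(2021, 10) = 306347841644770462864800616; 306347841644770462864800616 < 309485009821345068724781056? YES
  n = 2022: C(2022, 10) = 307870445231474093395937796; 307870445231474093395937796 < 309485009821345068724781056? YES
  n = 2023: C(2023, 10) = 309399856285778485315440716; 309399856285778485315440716 < 309485009821345068724781056? YES
  n = 2024: C(2024, 10) = 310936101848269937576192656; 310936101848269937576192656 < 309485009821345068724781056? NO
The largest n with C(n, 10) < 309485009821345068724781056 is n = 2023 (where E[X] = 77349964071444621328860179/77371252455336267181195264 ≈ 0.99972). Hence R_4(10) > 2023, i.e. R_4(10) ≥ 2024.

Largest n = 2023; hence R_4(10) > 2023.
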